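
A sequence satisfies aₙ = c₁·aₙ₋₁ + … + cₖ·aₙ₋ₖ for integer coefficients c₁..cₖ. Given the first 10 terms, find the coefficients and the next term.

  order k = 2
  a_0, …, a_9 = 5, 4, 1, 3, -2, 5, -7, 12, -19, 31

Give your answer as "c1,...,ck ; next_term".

-1,1 ; -50

  a_2 = -1·4 + 1·5 = 1
  a_3 = -1·1 + 1·4 = 3
  a_4 = -1·3 + 1·1 = -2
  a_5 = -1·-2 + 1·3 = 5
  a_6 = -1·5 + 1·-2 = -7
  a_7 = -1·-7 + 1·5 = 12
  a_8 = -1·12 + 1·-7 = -19
  a_9 = -1·-19 + 1·12 = 31
  a_10 = -1·31 + 1·-19 = -50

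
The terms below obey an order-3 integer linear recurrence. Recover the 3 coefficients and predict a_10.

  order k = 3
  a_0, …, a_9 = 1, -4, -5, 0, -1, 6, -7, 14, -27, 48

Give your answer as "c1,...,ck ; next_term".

-1,1,-1 ; -89

  a_3 = -1·-5 + 1·-4 + -1·1 = 0
  a_4 = -1·0 + 1·-5 + -1·-4 = -1
  a_5 = -1·-1 + 1·0 + -1·-5 = 6
  a_6 = -1·6 + 1·-1 + -1·0 = -7
  a_7 = -1·-7 + 1·6 + -1·-1 = 14
  a_8 = -1·14 + 1·-7 + -1·6 = -27
  a_9 = -1·-27 + 1·14 + -1·-7 = 48
  a_10 = -1·48 + 1·-27 + -1·14 = -89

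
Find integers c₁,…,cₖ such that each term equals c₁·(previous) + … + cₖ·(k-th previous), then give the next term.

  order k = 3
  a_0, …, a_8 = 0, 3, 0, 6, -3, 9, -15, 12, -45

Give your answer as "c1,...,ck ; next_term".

1,2,-3 ; 24

  a_3 = 1·0 + 2·3 + -3·0 = 6
  a_4 = 1·6 + 2·0 + -3·3 = -3
  a_5 = 1·-3 + 2·6 + -3·0 = 9
  a_6 = 1·9 + 2·-3 + -3·6 = -15
  a_7 = 1·-15 + 2·9 + -3·-3 = 12
  a_8 = 1·12 + 2·-15 + -3·9 = -45
  a_9 = 1·-45 + 2·12 + -3·-15 = 24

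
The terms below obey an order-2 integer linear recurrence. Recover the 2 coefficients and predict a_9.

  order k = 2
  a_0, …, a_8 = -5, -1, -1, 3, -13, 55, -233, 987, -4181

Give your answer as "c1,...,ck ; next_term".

-4,1 ; 17711

  a_2 = -4·-1 + 1·-5 = -1
  a_3 = -4·-1 + 1·-1 = 3
  a_4 = -4·3 + 1·-1 = -13
  a_5 = -4·-13 + 1·3 = 55
  a_6 = -4·55 + 1·-13 = -233
  a_7 = -4·-233 + 1·55 = 987
  a_8 = -4·987 + 1·-233 = -4181
  a_9 = -4·-4181 + 1·987 = 17711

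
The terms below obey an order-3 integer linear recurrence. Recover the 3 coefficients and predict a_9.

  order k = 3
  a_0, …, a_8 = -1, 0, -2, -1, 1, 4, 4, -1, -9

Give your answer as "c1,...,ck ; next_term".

  a_3 = 1·-2 + -1·0 + -1·-1 = -1
  a_4 = 1·-1 + -1·-2 + -1·0 = 1
  a_5 = 1·1 + -1·-1 + -1·-2 = 4
  a_6 = 1·4 + -1·1 + -1·-1 = 4
  a_7 = 1·4 + -1·4 + -1·1 = -1
  a_8 = 1·-1 + -1·4 + -1·4 = -9
  a_9 = 1·-9 + -1·-1 + -1·4 = -12

1,-1,-1 ; -12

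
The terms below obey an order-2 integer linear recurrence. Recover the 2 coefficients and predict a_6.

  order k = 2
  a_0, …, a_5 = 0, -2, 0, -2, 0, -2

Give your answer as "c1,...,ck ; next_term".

0,1 ; 0

  a_2 = 0·-2 + 1·0 = 0
  a_3 = 0·0 + 1·-2 = -2
  a_4 = 0·-2 + 1·0 = 0
  a_5 = 0·0 + 1·-2 = -2
  a_6 = 0·-2 + 1·0 = 0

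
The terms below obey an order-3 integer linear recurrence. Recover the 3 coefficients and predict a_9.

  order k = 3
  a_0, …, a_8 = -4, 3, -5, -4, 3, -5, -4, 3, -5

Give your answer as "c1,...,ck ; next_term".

0,0,1 ; -4

  a_3 = 0·-5 + 0·3 + 1·-4 = -4
  a_4 = 0·-4 + 0·-5 + 1·3 = 3
  a_5 = 0·3 + 0·-4 + 1·-5 = -5
  a_6 = 0·-5 + 0·3 + 1·-4 = -4
  a_7 = 0·-4 + 0·-5 + 1·3 = 3
  a_8 = 0·3 + 0·-4 + 1·-5 = -5
  a_9 = 0·-5 + 0·3 + 1·-4 = -4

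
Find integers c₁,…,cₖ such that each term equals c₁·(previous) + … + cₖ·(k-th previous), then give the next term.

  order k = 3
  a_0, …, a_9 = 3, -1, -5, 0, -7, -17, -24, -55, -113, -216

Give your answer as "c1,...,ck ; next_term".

  a_3 = 1·-5 + 1·-1 + 2·3 = 0
  a_4 = 1·0 + 1·-5 + 2·-1 = -7
  a_5 = 1·-7 + 1·0 + 2·-5 = -17
  a_6 = 1·-17 + 1·-7 + 2·0 = -24
  a_7 = 1·-24 + 1·-17 + 2·-7 = -55
  a_8 = 1·-55 + 1·-24 + 2·-17 = -113
  a_9 = 1·-113 + 1·-55 + 2·-24 = -216
  a_10 = 1·-216 + 1·-113 + 2·-55 = -439

1,1,2 ; -439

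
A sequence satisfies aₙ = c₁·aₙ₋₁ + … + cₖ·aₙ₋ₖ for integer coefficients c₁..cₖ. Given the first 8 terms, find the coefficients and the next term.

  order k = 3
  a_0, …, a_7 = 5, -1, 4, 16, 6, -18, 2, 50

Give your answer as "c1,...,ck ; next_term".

1,-2,2 ; 10

  a_3 = 1·4 + -2·-1 + 2·5 = 16
  a_4 = 1·16 + -2·4 + 2·-1 = 6
  a_5 = 1·6 + -2·16 + 2·4 = -18
  a_6 = 1·-18 + -2·6 + 2·16 = 2
  a_7 = 1·2 + -2·-18 + 2·6 = 50
  a_8 = 1·50 + -2·2 + 2·-18 = 10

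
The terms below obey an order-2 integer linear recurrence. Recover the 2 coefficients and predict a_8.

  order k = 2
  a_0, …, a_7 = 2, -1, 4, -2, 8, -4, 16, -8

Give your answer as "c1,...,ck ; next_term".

  a_2 = 0·-1 + 2·2 = 4
  a_3 = 0·4 + 2·-1 = -2
  a_4 = 0·-2 + 2·4 = 8
  a_5 = 0·8 + 2·-2 = -4
  a_6 = 0·-4 + 2·8 = 16
  a_7 = 0·16 + 2·-4 = -8
  a_8 = 0·-8 + 2·16 = 32

0,2 ; 32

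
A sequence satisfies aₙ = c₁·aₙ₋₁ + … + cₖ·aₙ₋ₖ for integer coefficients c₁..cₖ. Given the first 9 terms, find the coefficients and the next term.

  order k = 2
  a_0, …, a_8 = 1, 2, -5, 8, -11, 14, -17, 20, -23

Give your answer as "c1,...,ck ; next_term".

  a_2 = -2·2 + -1·1 = -5
  a_3 = -2·-5 + -1·2 = 8
  a_4 = -2·8 + -1·-5 = -11
  a_5 = -2·-11 + -1·8 = 14
  a_6 = -2·14 + -1·-11 = -17
  a_7 = -2·-17 + -1·14 = 20
  a_8 = -2·20 + -1·-17 = -23
  a_9 = -2·-23 + -1·20 = 26

-2,-1 ; 26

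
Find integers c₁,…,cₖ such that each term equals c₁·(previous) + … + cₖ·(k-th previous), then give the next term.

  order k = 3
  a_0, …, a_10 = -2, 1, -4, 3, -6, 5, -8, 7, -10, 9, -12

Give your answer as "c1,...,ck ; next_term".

-1,1,1 ; 11

  a_3 = -1·-4 + 1·1 + 1·-2 = 3
  a_4 = -1·3 + 1·-4 + 1·1 = -6
  a_5 = -1·-6 + 1·3 + 1·-4 = 5
  a_6 = -1·5 + 1·-6 + 1·3 = -8
  a_7 = -1·-8 + 1·5 + 1·-6 = 7
  a_8 = -1·7 + 1·-8 + 1·5 = -10
  a_9 = -1·-10 + 1·7 + 1·-8 = 9
  a_10 = -1·9 + 1·-10 + 1·7 = -12
  a_11 = -1·-12 + 1·9 + 1·-10 = 11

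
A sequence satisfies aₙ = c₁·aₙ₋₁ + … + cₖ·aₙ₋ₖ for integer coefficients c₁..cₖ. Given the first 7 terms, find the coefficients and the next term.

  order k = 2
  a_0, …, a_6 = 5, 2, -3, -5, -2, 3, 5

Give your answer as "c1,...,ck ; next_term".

  a_2 = 1·2 + -1·5 = -3
  a_3 = 1·-3 + -1·2 = -5
  a_4 = 1·-5 + -1·-3 = -2
  a_5 = 1·-2 + -1·-5 = 3
  a_6 = 1·3 + -1·-2 = 5
  a_7 = 1·5 + -1·3 = 2

1,-1 ; 2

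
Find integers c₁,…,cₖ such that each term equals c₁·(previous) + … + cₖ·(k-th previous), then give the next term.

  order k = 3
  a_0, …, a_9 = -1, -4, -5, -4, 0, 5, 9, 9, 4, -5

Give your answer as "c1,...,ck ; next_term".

1,0,-1 ; -14

  a_3 = 1·-5 + 0·-4 + -1·-1 = -4
  a_4 = 1·-4 + 0·-5 + -1·-4 = 0
  a_5 = 1·0 + 0·-4 + -1·-5 = 5
  a_6 = 1·5 + 0·0 + -1·-4 = 9
  a_7 = 1·9 + 0·5 + -1·0 = 9
  a_8 = 1·9 + 0·9 + -1·5 = 4
  a_9 = 1·4 + 0·9 + -1·9 = -5
  a_10 = 1·-5 + 0·4 + -1·9 = -14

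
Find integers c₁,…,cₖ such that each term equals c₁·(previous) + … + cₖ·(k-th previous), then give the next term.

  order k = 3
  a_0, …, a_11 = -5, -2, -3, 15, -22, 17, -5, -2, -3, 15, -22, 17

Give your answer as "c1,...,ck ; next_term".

  a_3 = -2·-3 + -2·-2 + -1·-5 = 15
  a_4 = -2·15 + -2·-3 + -1·-2 = -22
  a_5 = -2·-22 + -2·15 + -1·-3 = 17
  a_6 = -2·17 + -2·-22 + -1·15 = -5
  a_7 = -2·-5 + -2·17 + -1·-22 = -2
  a_8 = -2·-2 + -2·-5 + -1·17 = -3
  a_9 = -2·-3 + -2·-2 + -1·-5 = 15
  a_10 = -2·15 + -2·-3 + -1·-2 = -22
  a_11 = -2·-22 + -2·15 + -1·-3 = 17
  a_12 = -2·17 + -2·-22 + -1·15 = -5

-2,-2,-1 ; -5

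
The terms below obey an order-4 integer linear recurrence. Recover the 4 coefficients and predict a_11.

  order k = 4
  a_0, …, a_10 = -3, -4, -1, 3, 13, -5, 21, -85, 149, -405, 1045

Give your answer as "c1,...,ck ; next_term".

  a_4 = -2·3 + 1·-1 + -2·-4 + -4·-3 = 13
  a_5 = -2·13 + 1·3 + -2·-1 + -4·-4 = -5
  a_6 = -2·-5 + 1·13 + -2·3 + -4·-1 = 21
  a_7 = -2·21 + 1·-5 + -2·13 + -4·3 = -85
  a_8 = -2·-85 + 1·21 + -2·-5 + -4·13 = 149
  a_9 = -2·149 + 1·-85 + -2·21 + -4·-5 = -405
  a_10 = -2·-405 + 1·149 + -2·-85 + -4·21 = 1045
  a_11 = -2·1045 + 1·-405 + -2·149 + -4·-85 = -2453

-2,1,-2,-4 ; -2453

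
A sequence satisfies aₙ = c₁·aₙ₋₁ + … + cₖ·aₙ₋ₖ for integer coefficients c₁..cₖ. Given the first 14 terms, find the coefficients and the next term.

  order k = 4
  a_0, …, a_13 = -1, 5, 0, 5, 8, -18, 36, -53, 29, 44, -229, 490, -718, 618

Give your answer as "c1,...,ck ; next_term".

  a_4 = -1·5 + 1·0 + 2·5 + -3·-1 = 8
  a_5 = -1·8 + 1·5 + 2·0 + -3·5 = -18
  a_6 = -1·-18 + 1·8 + 2·5 + -3·0 = 36
  a_7 = -1·36 + 1·-18 + 2·8 + -3·5 = -53
  a_8 = -1·-53 + 1·36 + 2·-18 + -3·8 = 29
  a_9 = -1·29 + 1·-53 + 2·36 + -3·-18 = 44
  a_10 = -1·44 + 1·29 + 2·-53 + -3·36 = -229
  a_11 = -1·-229 + 1·44 + 2·29 + -3·-53 = 490
  a_12 = -1·490 + 1·-229 + 2·44 + -3·29 = -718
  a_13 = -1·-718 + 1·490 + 2·-229 + -3·44 = 618
  a_14 = -1·618 + 1·-718 + 2·490 + -3·-229 = 331

-1,1,2,-3 ; 331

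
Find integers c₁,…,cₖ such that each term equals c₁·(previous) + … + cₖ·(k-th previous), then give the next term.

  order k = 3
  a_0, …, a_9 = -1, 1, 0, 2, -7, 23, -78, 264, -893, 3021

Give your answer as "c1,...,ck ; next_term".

-3,1,-1 ; -10220

  a_3 = -3·0 + 1·1 + -1·-1 = 2
  a_4 = -3·2 + 1·0 + -1·1 = -7
  a_5 = -3·-7 + 1·2 + -1·0 = 23
  a_6 = -3·23 + 1·-7 + -1·2 = -78
  a_7 = -3·-78 + 1·23 + -1·-7 = 264
  a_8 = -3·264 + 1·-78 + -1·23 = -893
  a_9 = -3·-893 + 1·264 + -1·-78 = 3021
  a_10 = -3·3021 + 1·-893 + -1·264 = -10220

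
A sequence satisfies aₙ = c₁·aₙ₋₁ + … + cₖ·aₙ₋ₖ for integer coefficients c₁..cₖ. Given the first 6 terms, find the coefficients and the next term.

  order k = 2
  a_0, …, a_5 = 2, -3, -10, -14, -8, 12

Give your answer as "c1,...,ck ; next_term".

2,-2 ; 40

  a_2 = 2·-3 + -2·2 = -10
  a_3 = 2·-10 + -2·-3 = -14
  a_4 = 2·-14 + -2·-10 = -8
  a_5 = 2·-8 + -2·-14 = 12
  a_6 = 2·12 + -2·-8 = 40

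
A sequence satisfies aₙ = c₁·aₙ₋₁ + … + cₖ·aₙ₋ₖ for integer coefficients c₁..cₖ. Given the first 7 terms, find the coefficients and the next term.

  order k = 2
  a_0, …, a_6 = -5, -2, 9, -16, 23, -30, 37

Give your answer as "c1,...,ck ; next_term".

  a_2 = -2·-2 + -1·-5 = 9
  a_3 = -2·9 + -1·-2 = -16
  a_4 = -2·-16 + -1·9 = 23
  a_5 = -2·23 + -1·-16 = -30
  a_6 = -2·-30 + -1·23 = 37
  a_7 = -2·37 + -1·-30 = -44

-2,-1 ; -44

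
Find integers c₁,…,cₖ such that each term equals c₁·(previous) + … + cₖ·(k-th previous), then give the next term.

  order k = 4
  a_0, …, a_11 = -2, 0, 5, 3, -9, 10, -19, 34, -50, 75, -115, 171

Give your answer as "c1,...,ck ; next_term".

-2,-1,-1,-1 ; -252

  a_4 = -2·3 + -1·5 + -1·0 + -1·-2 = -9
  a_5 = -2·-9 + -1·3 + -1·5 + -1·0 = 10
  a_6 = -2·10 + -1·-9 + -1·3 + -1·5 = -19
  a_7 = -2·-19 + -1·10 + -1·-9 + -1·3 = 34
  a_8 = -2·34 + -1·-19 + -1·10 + -1·-9 = -50
  a_9 = -2·-50 + -1·34 + -1·-19 + -1·10 = 75
  a_10 = -2·75 + -1·-50 + -1·34 + -1·-19 = -115
  a_11 = -2·-115 + -1·75 + -1·-50 + -1·34 = 171
  a_12 = -2·171 + -1·-115 + -1·75 + -1·-50 = -252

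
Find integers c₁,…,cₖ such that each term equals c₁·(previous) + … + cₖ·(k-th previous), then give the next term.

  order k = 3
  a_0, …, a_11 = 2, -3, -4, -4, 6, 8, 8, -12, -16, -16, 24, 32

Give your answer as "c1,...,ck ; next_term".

0,0,-2 ; 32

  a_3 = 0·-4 + 0·-3 + -2·2 = -4
  a_4 = 0·-4 + 0·-4 + -2·-3 = 6
  a_5 = 0·6 + 0·-4 + -2·-4 = 8
  a_6 = 0·8 + 0·6 + -2·-4 = 8
  a_7 = 0·8 + 0·8 + -2·6 = -12
  a_8 = 0·-12 + 0·8 + -2·8 = -16
  a_9 = 0·-16 + 0·-12 + -2·8 = -16
  a_10 = 0·-16 + 0·-16 + -2·-12 = 24
  a_11 = 0·24 + 0·-16 + -2·-16 = 32
  a_12 = 0·32 + 0·24 + -2·-16 = 32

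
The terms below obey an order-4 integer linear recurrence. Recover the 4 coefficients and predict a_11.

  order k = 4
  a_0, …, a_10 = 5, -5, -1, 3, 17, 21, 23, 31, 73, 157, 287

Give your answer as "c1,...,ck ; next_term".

  a_4 = 2·3 + -1·-1 + 0·-5 + 2·5 = 17
  a_5 = 2·17 + -1·3 + 0·-1 + 2·-5 = 21
  a_6 = 2·21 + -1·17 + 0·3 + 2·-1 = 23
  a_7 = 2·23 + -1·21 + 0·17 + 2·3 = 31
  a_8 = 2·31 + -1·23 + 0·21 + 2·17 = 73
  a_9 = 2·73 + -1·31 + 0·23 + 2·21 = 157
  a_10 = 2·157 + -1·73 + 0·31 + 2·23 = 287
  a_11 = 2·287 + -1·157 + 0·73 + 2·31 = 479

2,-1,0,2 ; 479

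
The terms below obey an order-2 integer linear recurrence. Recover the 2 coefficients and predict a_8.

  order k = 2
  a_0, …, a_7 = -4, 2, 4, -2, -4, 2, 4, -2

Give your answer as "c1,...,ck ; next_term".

0,-1 ; -4

  a_2 = 0·2 + -1·-4 = 4
  a_3 = 0·4 + -1·2 = -2
  a_4 = 0·-2 + -1·4 = -4
  a_5 = 0·-4 + -1·-2 = 2
  a_6 = 0·2 + -1·-4 = 4
  a_7 = 0·4 + -1·2 = -2
  a_8 = 0·-2 + -1·4 = -4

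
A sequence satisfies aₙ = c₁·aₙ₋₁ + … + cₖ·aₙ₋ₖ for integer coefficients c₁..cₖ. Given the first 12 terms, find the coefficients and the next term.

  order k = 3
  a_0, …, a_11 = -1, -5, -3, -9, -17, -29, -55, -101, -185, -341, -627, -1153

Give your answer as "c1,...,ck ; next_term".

  a_3 = 1·-3 + 1·-5 + 1·-1 = -9
  a_4 = 1·-9 + 1·-3 + 1·-5 = -17
  a_5 = 1·-17 + 1·-9 + 1·-3 = -29
  a_6 = 1·-29 + 1·-17 + 1·-9 = -55
  a_7 = 1·-55 + 1·-29 + 1·-17 = -101
  a_8 = 1·-101 + 1·-55 + 1·-29 = -185
  a_9 = 1·-185 + 1·-101 + 1·-55 = -341
  a_10 = 1·-341 + 1·-185 + 1·-101 = -627
  a_11 = 1·-627 + 1·-341 + 1·-185 = -1153
  a_12 = 1·-1153 + 1·-627 + 1·-341 = -2121

1,1,1 ; -2121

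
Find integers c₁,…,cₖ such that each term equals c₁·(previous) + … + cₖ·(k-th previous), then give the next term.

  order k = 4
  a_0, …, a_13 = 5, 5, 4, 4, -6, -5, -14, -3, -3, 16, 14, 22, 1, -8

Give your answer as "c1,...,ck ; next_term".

0,1,-1,-1 ; -35

  a_4 = 0·4 + 1·4 + -1·5 + -1·5 = -6
  a_5 = 0·-6 + 1·4 + -1·4 + -1·5 = -5
  a_6 = 0·-5 + 1·-6 + -1·4 + -1·4 = -14
  a_7 = 0·-14 + 1·-5 + -1·-6 + -1·4 = -3
  a_8 = 0·-3 + 1·-14 + -1·-5 + -1·-6 = -3
  a_9 = 0·-3 + 1·-3 + -1·-14 + -1·-5 = 16
  a_10 = 0·16 + 1·-3 + -1·-3 + -1·-14 = 14
  a_11 = 0·14 + 1·16 + -1·-3 + -1·-3 = 22
  a_12 = 0·22 + 1·14 + -1·16 + -1·-3 = 1
  a_13 = 0·1 + 1·22 + -1·14 + -1·16 = -8
  a_14 = 0·-8 + 1·1 + -1·22 + -1·14 = -35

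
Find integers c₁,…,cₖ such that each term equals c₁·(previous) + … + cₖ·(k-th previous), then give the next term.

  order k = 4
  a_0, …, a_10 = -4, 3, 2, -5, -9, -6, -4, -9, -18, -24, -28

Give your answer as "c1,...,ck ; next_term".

  a_4 = 1·-5 + 0·2 + 0·3 + 1·-4 = -9
  a_5 = 1·-9 + 0·-5 + 0·2 + 1·3 = -6
  a_6 = 1·-6 + 0·-9 + 0·-5 + 1·2 = -4
  a_7 = 1·-4 + 0·-6 + 0·-9 + 1·-5 = -9
  a_8 = 1·-9 + 0·-4 + 0·-6 + 1·-9 = -18
  a_9 = 1·-18 + 0·-9 + 0·-4 + 1·-6 = -24
  a_10 = 1·-24 + 0·-18 + 0·-9 + 1·-4 = -28
  a_11 = 1·-28 + 0·-24 + 0·-18 + 1·-9 = -37

1,0,0,1 ; -37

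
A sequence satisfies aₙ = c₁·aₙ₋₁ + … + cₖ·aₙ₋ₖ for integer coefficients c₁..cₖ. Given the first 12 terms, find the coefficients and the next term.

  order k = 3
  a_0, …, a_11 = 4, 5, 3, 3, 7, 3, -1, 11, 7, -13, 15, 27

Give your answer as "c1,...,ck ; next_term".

  a_3 = 0·3 + -1·5 + 2·4 = 3
  a_4 = 0·3 + -1·3 + 2·5 = 7
  a_5 = 0·7 + -1·3 + 2·3 = 3
  a_6 = 0·3 + -1·7 + 2·3 = -1
  a_7 = 0·-1 + -1·3 + 2·7 = 11
  a_8 = 0·11 + -1·-1 + 2·3 = 7
  a_9 = 0·7 + -1·11 + 2·-1 = -13
  a_10 = 0·-13 + -1·7 + 2·11 = 15
  a_11 = 0·15 + -1·-13 + 2·7 = 27
  a_12 = 0·27 + -1·15 + 2·-13 = -41

0,-1,2 ; -41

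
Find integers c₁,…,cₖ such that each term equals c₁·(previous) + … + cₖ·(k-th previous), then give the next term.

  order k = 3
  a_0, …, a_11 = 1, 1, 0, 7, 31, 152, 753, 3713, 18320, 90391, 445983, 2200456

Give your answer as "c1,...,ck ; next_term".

4,4,3 ; 10856929

  a_3 = 4·0 + 4·1 + 3·1 = 7
  a_4 = 4·7 + 4·0 + 3·1 = 31
  a_5 = 4·31 + 4·7 + 3·0 = 152
  a_6 = 4·152 + 4·31 + 3·7 = 753
  a_7 = 4·753 + 4·152 + 3·31 = 3713
  a_8 = 4·3713 + 4·753 + 3·152 = 18320
  a_9 = 4·18320 + 4·3713 + 3·753 = 90391
  a_10 = 4·90391 + 4·18320 + 3·3713 = 445983
  a_11 = 4·445983 + 4·90391 + 3·18320 = 2200456
  a_12 = 4·2200456 + 4·445983 + 3·90391 = 10856929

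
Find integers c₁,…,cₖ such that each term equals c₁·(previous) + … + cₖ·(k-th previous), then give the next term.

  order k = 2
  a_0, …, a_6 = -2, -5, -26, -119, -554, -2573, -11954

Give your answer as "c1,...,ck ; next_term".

4,3 ; -55535

  a_2 = 4·-5 + 3·-2 = -26
  a_3 = 4·-26 + 3·-5 = -119
  a_4 = 4·-119 + 3·-26 = -554
  a_5 = 4·-554 + 3·-119 = -2573
  a_6 = 4·-2573 + 3·-554 = -11954
  a_7 = 4·-11954 + 3·-2573 = -55535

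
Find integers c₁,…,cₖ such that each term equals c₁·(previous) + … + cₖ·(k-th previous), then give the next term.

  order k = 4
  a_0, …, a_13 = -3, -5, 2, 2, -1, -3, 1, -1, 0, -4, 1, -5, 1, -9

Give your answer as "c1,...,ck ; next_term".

0,1,0,1 ; 2

  a_4 = 0·2 + 1·2 + 0·-5 + 1·-3 = -1
  a_5 = 0·-1 + 1·2 + 0·2 + 1·-5 = -3
  a_6 = 0·-3 + 1·-1 + 0·2 + 1·2 = 1
  a_7 = 0·1 + 1·-3 + 0·-1 + 1·2 = -1
  a_8 = 0·-1 + 1·1 + 0·-3 + 1·-1 = 0
  a_9 = 0·0 + 1·-1 + 0·1 + 1·-3 = -4
  a_10 = 0·-4 + 1·0 + 0·-1 + 1·1 = 1
  a_11 = 0·1 + 1·-4 + 0·0 + 1·-1 = -5
  a_12 = 0·-5 + 1·1 + 0·-4 + 1·0 = 1
  a_13 = 0·1 + 1·-5 + 0·1 + 1·-4 = -9
  a_14 = 0·-9 + 1·1 + 0·-5 + 1·1 = 2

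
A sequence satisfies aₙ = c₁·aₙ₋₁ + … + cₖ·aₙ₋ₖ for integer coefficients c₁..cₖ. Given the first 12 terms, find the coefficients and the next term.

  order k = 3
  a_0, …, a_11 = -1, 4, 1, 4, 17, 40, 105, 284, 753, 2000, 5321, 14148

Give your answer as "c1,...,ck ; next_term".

2,1,2 ; 37617

  a_3 = 2·1 + 1·4 + 2·-1 = 4
  a_4 = 2·4 + 1·1 + 2·4 = 17
  a_5 = 2·17 + 1·4 + 2·1 = 40
  a_6 = 2·40 + 1·17 + 2·4 = 105
  a_7 = 2·105 + 1·40 + 2·17 = 284
  a_8 = 2·284 + 1·105 + 2·40 = 753
  a_9 = 2·753 + 1·284 + 2·105 = 2000
  a_10 = 2·2000 + 1·753 + 2·284 = 5321
  a_11 = 2·5321 + 1·2000 + 2·753 = 14148
  a_12 = 2·14148 + 1·5321 + 2·2000 = 37617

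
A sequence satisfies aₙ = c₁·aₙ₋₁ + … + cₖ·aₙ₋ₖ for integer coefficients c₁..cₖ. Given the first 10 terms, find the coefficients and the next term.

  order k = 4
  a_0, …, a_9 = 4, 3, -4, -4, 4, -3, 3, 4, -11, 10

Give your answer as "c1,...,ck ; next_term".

-1,-1,0,-1 ; -2

  a_4 = -1·-4 + -1·-4 + 0·3 + -1·4 = 4
  a_5 = -1·4 + -1·-4 + 0·-4 + -1·3 = -3
  a_6 = -1·-3 + -1·4 + 0·-4 + -1·-4 = 3
  a_7 = -1·3 + -1·-3 + 0·4 + -1·-4 = 4
  a_8 = -1·4 + -1·3 + 0·-3 + -1·4 = -11
  a_9 = -1·-11 + -1·4 + 0·3 + -1·-3 = 10
  a_10 = -1·10 + -1·-11 + 0·4 + -1·3 = -2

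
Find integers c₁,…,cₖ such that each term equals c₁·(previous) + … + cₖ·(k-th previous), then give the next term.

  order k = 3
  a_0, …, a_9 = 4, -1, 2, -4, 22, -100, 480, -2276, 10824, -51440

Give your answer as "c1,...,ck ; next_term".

-4,4,2 ; 244504

  a_3 = -4·2 + 4·-1 + 2·4 = -4
  a_4 = -4·-4 + 4·2 + 2·-1 = 22
  a_5 = -4·22 + 4·-4 + 2·2 = -100
  a_6 = -4·-100 + 4·22 + 2·-4 = 480
  a_7 = -4·480 + 4·-100 + 2·22 = -2276
  a_8 = -4·-2276 + 4·480 + 2·-100 = 10824
  a_9 = -4·10824 + 4·-2276 + 2·480 = -51440
  a_10 = -4·-51440 + 4·10824 + 2·-2276 = 244504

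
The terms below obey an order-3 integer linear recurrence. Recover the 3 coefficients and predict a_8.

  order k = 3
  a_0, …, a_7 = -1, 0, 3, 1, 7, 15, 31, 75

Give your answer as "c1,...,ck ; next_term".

1,2,2 ; 167

  a_3 = 1·3 + 2·0 + 2·-1 = 1
  a_4 = 1·1 + 2·3 + 2·0 = 7
  a_5 = 1·7 + 2·1 + 2·3 = 15
  a_6 = 1·15 + 2·7 + 2·1 = 31
  a_7 = 1·31 + 2·15 + 2·7 = 75
  a_8 = 1·75 + 2·31 + 2·15 = 167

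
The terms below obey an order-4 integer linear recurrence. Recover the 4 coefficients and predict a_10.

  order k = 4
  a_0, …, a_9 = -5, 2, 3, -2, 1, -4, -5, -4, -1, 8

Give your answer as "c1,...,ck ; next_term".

1,0,-1,-1 ; 17

  a_4 = 1·-2 + 0·3 + -1·2 + -1·-5 = 1
  a_5 = 1·1 + 0·-2 + -1·3 + -1·2 = -4
  a_6 = 1·-4 + 0·1 + -1·-2 + -1·3 = -5
  a_7 = 1·-5 + 0·-4 + -1·1 + -1·-2 = -4
  a_8 = 1·-4 + 0·-5 + -1·-4 + -1·1 = -1
  a_9 = 1·-1 + 0·-4 + -1·-5 + -1·-4 = 8
  a_10 = 1·8 + 0·-1 + -1·-4 + -1·-5 = 17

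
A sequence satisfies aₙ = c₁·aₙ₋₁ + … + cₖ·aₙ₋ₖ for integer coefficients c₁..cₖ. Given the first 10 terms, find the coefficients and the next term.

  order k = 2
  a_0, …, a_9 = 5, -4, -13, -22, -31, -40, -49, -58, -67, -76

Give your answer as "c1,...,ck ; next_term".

2,-1 ; -85

  a_2 = 2·-4 + -1·5 = -13
  a_3 = 2·-13 + -1·-4 = -22
  a_4 = 2·-22 + -1·-13 = -31
  a_5 = 2·-31 + -1·-22 = -40
  a_6 = 2·-40 + -1·-31 = -49
  a_7 = 2·-49 + -1·-40 = -58
  a_8 = 2·-58 + -1·-49 = -67
  a_9 = 2·-67 + -1·-58 = -76
  a_10 = 2·-76 + -1·-67 = -85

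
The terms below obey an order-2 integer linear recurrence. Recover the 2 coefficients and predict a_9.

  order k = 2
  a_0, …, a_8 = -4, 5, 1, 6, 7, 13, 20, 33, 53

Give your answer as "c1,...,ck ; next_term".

  a_2 = 1·5 + 1·-4 = 1
  a_3 = 1·1 + 1·5 = 6
  a_4 = 1·6 + 1·1 = 7
  a_5 = 1·7 + 1·6 = 13
  a_6 = 1·13 + 1·7 = 20
  a_7 = 1·20 + 1·13 = 33
  a_8 = 1·33 + 1·20 = 53
  a_9 = 1·53 + 1·33 = 86

1,1 ; 86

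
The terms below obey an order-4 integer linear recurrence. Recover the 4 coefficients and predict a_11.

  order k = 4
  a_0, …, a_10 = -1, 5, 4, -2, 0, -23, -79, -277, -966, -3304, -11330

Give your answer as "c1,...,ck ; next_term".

  a_4 = 3·-2 + 2·4 + -1·5 + -3·-1 = 0
  a_5 = 3·0 + 2·-2 + -1·4 + -3·5 = -23
  a_6 = 3·-23 + 2·0 + -1·-2 + -3·4 = -79
  a_7 = 3·-79 + 2·-23 + -1·0 + -3·-2 = -277
  a_8 = 3·-277 + 2·-79 + -1·-23 + -3·0 = -966
  a_9 = 3·-966 + 2·-277 + -1·-79 + -3·-23 = -3304
  a_10 = 3·-3304 + 2·-966 + -1·-277 + -3·-79 = -11330
  a_11 = 3·-11330 + 2·-3304 + -1·-966 + -3·-277 = -38801

3,2,-1,-3 ; -38801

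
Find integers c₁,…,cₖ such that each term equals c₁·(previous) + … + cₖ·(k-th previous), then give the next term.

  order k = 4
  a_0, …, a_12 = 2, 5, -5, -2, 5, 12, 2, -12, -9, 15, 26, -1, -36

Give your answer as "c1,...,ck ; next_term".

1,-1,0,1 ; -20

  a_4 = 1·-2 + -1·-5 + 0·5 + 1·2 = 5
  a_5 = 1·5 + -1·-2 + 0·-5 + 1·5 = 12
  a_6 = 1·12 + -1·5 + 0·-2 + 1·-5 = 2
  a_7 = 1·2 + -1·12 + 0·5 + 1·-2 = -12
  a_8 = 1·-12 + -1·2 + 0·12 + 1·5 = -9
  a_9 = 1·-9 + -1·-12 + 0·2 + 1·12 = 15
  a_10 = 1·15 + -1·-9 + 0·-12 + 1·2 = 26
  a_11 = 1·26 + -1·15 + 0·-9 + 1·-12 = -1
  a_12 = 1·-1 + -1·26 + 0·15 + 1·-9 = -36
  a_13 = 1·-36 + -1·-1 + 0·26 + 1·15 = -20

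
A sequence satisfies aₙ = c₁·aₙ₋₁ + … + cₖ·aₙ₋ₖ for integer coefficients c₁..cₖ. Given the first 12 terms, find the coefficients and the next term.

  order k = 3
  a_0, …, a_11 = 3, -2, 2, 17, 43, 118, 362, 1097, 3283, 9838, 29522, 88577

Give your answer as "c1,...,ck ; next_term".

  a_3 = 3·2 + -1·-2 + 3·3 = 17
  a_4 = 3·17 + -1·2 + 3·-2 = 43
  a_5 = 3·43 + -1·17 + 3·2 = 118
  a_6 = 3·118 + -1·43 + 3·17 = 362
  a_7 = 3·362 + -1·118 + 3·43 = 1097
  a_8 = 3·1097 + -1·362 + 3·118 = 3283
  a_9 = 3·3283 + -1·1097 + 3·362 = 9838
  a_10 = 3·9838 + -1·3283 + 3·1097 = 29522
  a_11 = 3·29522 + -1·9838 + 3·3283 = 88577
  a_12 = 3·88577 + -1·29522 + 3·9838 = 265723

3,-1,3 ; 265723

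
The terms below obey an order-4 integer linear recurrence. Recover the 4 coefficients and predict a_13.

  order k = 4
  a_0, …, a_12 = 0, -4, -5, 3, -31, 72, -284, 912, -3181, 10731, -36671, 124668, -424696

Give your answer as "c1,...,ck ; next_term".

-3,2,3,3 ; 1445604

  a_4 = -3·3 + 2·-5 + 3·-4 + 3·0 = -31
  a_5 = -3·-31 + 2·3 + 3·-5 + 3·-4 = 72
  a_6 = -3·72 + 2·-31 + 3·3 + 3·-5 = -284
  a_7 = -3·-284 + 2·72 + 3·-31 + 3·3 = 912
  a_8 = -3·912 + 2·-284 + 3·72 + 3·-31 = -3181
  a_9 = -3·-3181 + 2·912 + 3·-284 + 3·72 = 10731
  a_10 = -3·10731 + 2·-3181 + 3·912 + 3·-284 = -36671
  a_11 = -3·-36671 + 2·10731 + 3·-3181 + 3·912 = 124668
  a_12 = -3·124668 + 2·-36671 + 3·10731 + 3·-3181 = -424696
  a_13 = -3·-424696 + 2·124668 + 3·-36671 + 3·10731 = 1445604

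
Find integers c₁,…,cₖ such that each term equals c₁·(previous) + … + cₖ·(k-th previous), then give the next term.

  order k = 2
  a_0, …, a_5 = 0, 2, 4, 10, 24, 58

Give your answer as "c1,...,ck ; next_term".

2,1 ; 140

  a_2 = 2·2 + 1·0 = 4
  a_3 = 2·4 + 1·2 = 10
  a_4 = 2·10 + 1·4 = 24
  a_5 = 2·24 + 1·10 = 58
  a_6 = 2·58 + 1·24 = 140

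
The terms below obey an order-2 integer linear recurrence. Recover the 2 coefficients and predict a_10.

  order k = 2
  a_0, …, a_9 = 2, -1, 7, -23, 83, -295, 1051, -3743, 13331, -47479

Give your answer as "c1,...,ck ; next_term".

  a_2 = -3·-1 + 2·2 = 7
  a_3 = -3·7 + 2·-1 = -23
  a_4 = -3·-23 + 2·7 = 83
  a_5 = -3·83 + 2·-23 = -295
  a_6 = -3·-295 + 2·83 = 1051
  a_7 = -3·1051 + 2·-295 = -3743
  a_8 = -3·-3743 + 2·1051 = 13331
  a_9 = -3·13331 + 2·-3743 = -47479
  a_10 = -3·-47479 + 2·13331 = 169099

-3,2 ; 169099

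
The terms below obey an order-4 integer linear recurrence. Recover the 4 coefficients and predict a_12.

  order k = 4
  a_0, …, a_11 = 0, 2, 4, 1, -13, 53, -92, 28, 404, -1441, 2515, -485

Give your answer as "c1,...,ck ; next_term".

-3,-4,3,3 ; -11716

  a_4 = -3·1 + -4·4 + 3·2 + 3·0 = -13
  a_5 = -3·-13 + -4·1 + 3·4 + 3·2 = 53
  a_6 = -3·53 + -4·-13 + 3·1 + 3·4 = -92
  a_7 = -3·-92 + -4·53 + 3·-13 + 3·1 = 28
  a_8 = -3·28 + -4·-92 + 3·53 + 3·-13 = 404
  a_9 = -3·404 + -4·28 + 3·-92 + 3·53 = -1441
  a_10 = -3·-1441 + -4·404 + 3·28 + 3·-92 = 2515
  a_11 = -3·2515 + -4·-1441 + 3·404 + 3·28 = -485
  a_12 = -3·-485 + -4·2515 + 3·-1441 + 3·404 = -11716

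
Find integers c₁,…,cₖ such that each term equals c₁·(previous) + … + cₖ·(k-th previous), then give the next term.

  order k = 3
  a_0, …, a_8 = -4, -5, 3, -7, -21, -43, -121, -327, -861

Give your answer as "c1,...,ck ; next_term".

  a_3 = 2·3 + 1·-5 + 2·-4 = -7
  a_4 = 2·-7 + 1·3 + 2·-5 = -21
  a_5 = 2·-21 + 1·-7 + 2·3 = -43
  a_6 = 2·-43 + 1·-21 + 2·-7 = -121
  a_7 = 2·-121 + 1·-43 + 2·-21 = -327
  a_8 = 2·-327 + 1·-121 + 2·-43 = -861
  a_9 = 2·-861 + 1·-327 + 2·-121 = -2291

2,1,2 ; -2291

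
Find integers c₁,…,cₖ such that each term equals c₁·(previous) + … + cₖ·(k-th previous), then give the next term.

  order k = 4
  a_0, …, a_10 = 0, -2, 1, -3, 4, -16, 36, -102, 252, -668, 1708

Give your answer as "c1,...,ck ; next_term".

-2,2,2,2 ; -4452

  a_4 = -2·-3 + 2·1 + 2·-2 + 2·0 = 4
  a_5 = -2·4 + 2·-3 + 2·1 + 2·-2 = -16
  a_6 = -2·-16 + 2·4 + 2·-3 + 2·1 = 36
  a_7 = -2·36 + 2·-16 + 2·4 + 2·-3 = -102
  a_8 = -2·-102 + 2·36 + 2·-16 + 2·4 = 252
  a_9 = -2·252 + 2·-102 + 2·36 + 2·-16 = -668
  a_10 = -2·-668 + 2·252 + 2·-102 + 2·36 = 1708
  a_11 = -2·1708 + 2·-668 + 2·252 + 2·-102 = -4452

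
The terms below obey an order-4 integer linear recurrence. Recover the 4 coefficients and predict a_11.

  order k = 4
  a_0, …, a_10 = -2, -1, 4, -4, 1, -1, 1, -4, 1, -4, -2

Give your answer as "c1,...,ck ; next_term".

0,1,1,1 ; -7

  a_4 = 0·-4 + 1·4 + 1·-1 + 1·-2 = 1
  a_5 = 0·1 + 1·-4 + 1·4 + 1·-1 = -1
  a_6 = 0·-1 + 1·1 + 1·-4 + 1·4 = 1
  a_7 = 0·1 + 1·-1 + 1·1 + 1·-4 = -4
  a_8 = 0·-4 + 1·1 + 1·-1 + 1·1 = 1
  a_9 = 0·1 + 1·-4 + 1·1 + 1·-1 = -4
  a_10 = 0·-4 + 1·1 + 1·-4 + 1·1 = -2
  a_11 = 0·-2 + 1·-4 + 1·1 + 1·-4 = -7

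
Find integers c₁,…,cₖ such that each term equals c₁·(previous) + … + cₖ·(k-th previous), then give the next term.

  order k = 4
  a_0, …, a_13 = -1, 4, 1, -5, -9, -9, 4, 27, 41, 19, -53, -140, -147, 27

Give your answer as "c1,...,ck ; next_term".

1,-1,-1,-1 ; 367

  a_4 = 1·-5 + -1·1 + -1·4 + -1·-1 = -9
  a_5 = 1·-9 + -1·-5 + -1·1 + -1·4 = -9
  a_6 = 1·-9 + -1·-9 + -1·-5 + -1·1 = 4
  a_7 = 1·4 + -1·-9 + -1·-9 + -1·-5 = 27
  a_8 = 1·27 + -1·4 + -1·-9 + -1·-9 = 41
  a_9 = 1·41 + -1·27 + -1·4 + -1·-9 = 19
  a_10 = 1·19 + -1·41 + -1·27 + -1·4 = -53
  a_11 = 1·-53 + -1·19 + -1·41 + -1·27 = -140
  a_12 = 1·-140 + -1·-53 + -1·19 + -1·41 = -147
  a_13 = 1·-147 + -1·-140 + -1·-53 + -1·19 = 27
  a_14 = 1·27 + -1·-147 + -1·-140 + -1·-53 = 367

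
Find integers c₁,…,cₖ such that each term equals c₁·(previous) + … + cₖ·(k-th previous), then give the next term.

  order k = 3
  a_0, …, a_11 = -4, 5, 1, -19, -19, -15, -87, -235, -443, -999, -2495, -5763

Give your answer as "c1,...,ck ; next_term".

  a_3 = 2·1 + -1·5 + 4·-4 = -19
  a_4 = 2·-19 + -1·1 + 4·5 = -19
  a_5 = 2·-19 + -1·-19 + 4·1 = -15
  a_6 = 2·-15 + -1·-19 + 4·-19 = -87
  a_7 = 2·-87 + -1·-15 + 4·-19 = -235
  a_8 = 2·-235 + -1·-87 + 4·-15 = -443
  a_9 = 2·-443 + -1·-235 + 4·-87 = -999
  a_10 = 2·-999 + -1·-443 + 4·-235 = -2495
  a_11 = 2·-2495 + -1·-999 + 4·-443 = -5763
  a_12 = 2·-5763 + -1·-2495 + 4·-999 = -13027

2,-1,4 ; -13027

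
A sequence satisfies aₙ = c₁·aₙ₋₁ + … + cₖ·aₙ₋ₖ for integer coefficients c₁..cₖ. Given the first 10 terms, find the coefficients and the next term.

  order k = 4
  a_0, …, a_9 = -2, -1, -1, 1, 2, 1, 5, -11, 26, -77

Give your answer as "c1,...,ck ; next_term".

  a_4 = -2·1 + 2·-1 + 0·-1 + -3·-2 = 2
  a_5 = -2·2 + 2·1 + 0·-1 + -3·-1 = 1
  a_6 = -2·1 + 2·2 + 0·1 + -3·-1 = 5
  a_7 = -2·5 + 2·1 + 0·2 + -3·1 = -11
  a_8 = -2·-11 + 2·5 + 0·1 + -3·2 = 26
  a_9 = -2·26 + 2·-11 + 0·5 + -3·1 = -77
  a_10 = -2·-77 + 2·26 + 0·-11 + -3·5 = 191

-2,2,0,-3 ; 191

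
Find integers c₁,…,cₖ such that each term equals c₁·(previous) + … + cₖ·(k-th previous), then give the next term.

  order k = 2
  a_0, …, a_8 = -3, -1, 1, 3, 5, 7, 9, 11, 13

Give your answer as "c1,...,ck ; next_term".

  a_2 = 2·-1 + -1·-3 = 1
  a_3 = 2·1 + -1·-1 = 3
  a_4 = 2·3 + -1·1 = 5
  a_5 = 2·5 + -1·3 = 7
  a_6 = 2·7 + -1·5 = 9
  a_7 = 2·9 + -1·7 = 11
  a_8 = 2·11 + -1·9 = 13
  a_9 = 2·13 + -1·11 = 15

2,-1 ; 15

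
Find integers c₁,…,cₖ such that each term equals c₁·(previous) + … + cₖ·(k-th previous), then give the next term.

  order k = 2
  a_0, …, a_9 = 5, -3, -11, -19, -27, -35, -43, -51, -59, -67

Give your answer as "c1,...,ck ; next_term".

2,-1 ; -75

  a_2 = 2·-3 + -1·5 = -11
  a_3 = 2·-11 + -1·-3 = -19
  a_4 = 2·-19 + -1·-11 = -27
  a_5 = 2·-27 + -1·-19 = -35
  a_6 = 2·-35 + -1·-27 = -43
  a_7 = 2·-43 + -1·-35 = -51
  a_8 = 2·-51 + -1·-43 = -59
  a_9 = 2·-59 + -1·-51 = -67
  a_10 = 2·-67 + -1·-59 = -75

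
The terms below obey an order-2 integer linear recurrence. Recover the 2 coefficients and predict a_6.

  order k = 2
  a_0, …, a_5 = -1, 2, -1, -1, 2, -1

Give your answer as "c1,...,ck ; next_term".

-1,-1 ; -1

  a_2 = -1·2 + -1·-1 = -1
  a_3 = -1·-1 + -1·2 = -1
  a_4 = -1·-1 + -1·-1 = 2
  a_5 = -1·2 + -1·-1 = -1
  a_6 = -1·-1 + -1·2 = -1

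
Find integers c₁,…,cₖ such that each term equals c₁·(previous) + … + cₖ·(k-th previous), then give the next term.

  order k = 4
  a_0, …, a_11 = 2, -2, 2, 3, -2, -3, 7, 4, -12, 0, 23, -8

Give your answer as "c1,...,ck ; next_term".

  a_4 = 0·3 + -1·2 + 1·-2 + 1·2 = -2
  a_5 = 0·-2 + -1·3 + 1·2 + 1·-2 = -3
  a_6 = 0·-3 + -1·-2 + 1·3 + 1·2 = 7
  a_7 = 0·7 + -1·-3 + 1·-2 + 1·3 = 4
  a_8 = 0·4 + -1·7 + 1·-3 + 1·-2 = -12
  a_9 = 0·-12 + -1·4 + 1·7 + 1·-3 = 0
  a_10 = 0·0 + -1·-12 + 1·4 + 1·7 = 23
  a_11 = 0·23 + -1·0 + 1·-12 + 1·4 = -8
  a_12 = 0·-8 + -1·23 + 1·0 + 1·-12 = -35

0,-1,1,1 ; -35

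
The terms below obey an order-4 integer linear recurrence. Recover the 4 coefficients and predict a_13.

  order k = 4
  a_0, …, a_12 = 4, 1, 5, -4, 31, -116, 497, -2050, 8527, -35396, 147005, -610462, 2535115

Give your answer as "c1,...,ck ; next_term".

  a_4 = -4·-4 + 1·5 + 2·1 + 2·4 = 31
  a_5 = -4·31 + 1·-4 + 2·5 + 2·1 = -116
  a_6 = -4·-116 + 1·31 + 2·-4 + 2·5 = 497
  a_7 = -4·497 + 1·-116 + 2·31 + 2·-4 = -2050
  a_8 = -4·-2050 + 1·497 + 2·-116 + 2·31 = 8527
  a_9 = -4·8527 + 1·-2050 + 2·497 + 2·-116 = -35396
  a_10 = -4·-35396 + 1·8527 + 2·-2050 + 2·497 = 147005
  a_11 = -4·147005 + 1·-35396 + 2·8527 + 2·-2050 = -610462
  a_12 = -4·-610462 + 1·147005 + 2·-35396 + 2·8527 = 2535115
  a_13 = -4·2535115 + 1·-610462 + 2·147005 + 2·-35396 = -10527704

-4,1,2,2 ; -10527704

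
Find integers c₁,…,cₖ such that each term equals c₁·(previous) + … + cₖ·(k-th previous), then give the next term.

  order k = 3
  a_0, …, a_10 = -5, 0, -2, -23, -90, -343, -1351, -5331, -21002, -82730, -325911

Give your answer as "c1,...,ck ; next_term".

4,-1,3 ; -1283920

  a_3 = 4·-2 + -1·0 + 3·-5 = -23
  a_4 = 4·-23 + -1·-2 + 3·0 = -90
  a_5 = 4·-90 + -1·-23 + 3·-2 = -343
  a_6 = 4·-343 + -1·-90 + 3·-23 = -1351
  a_7 = 4·-1351 + -1·-343 + 3·-90 = -5331
  a_8 = 4·-5331 + -1·-1351 + 3·-343 = -21002
  a_9 = 4·-21002 + -1·-5331 + 3·-1351 = -82730
  a_10 = 4·-82730 + -1·-21002 + 3·-5331 = -325911
  a_11 = 4·-325911 + -1·-82730 + 3·-21002 = -1283920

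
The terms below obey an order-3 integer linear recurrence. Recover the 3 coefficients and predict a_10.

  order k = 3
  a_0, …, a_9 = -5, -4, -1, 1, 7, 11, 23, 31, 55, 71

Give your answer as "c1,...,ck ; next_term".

1,2,-2 ; 119

  a_3 = 1·-1 + 2·-4 + -2·-5 = 1
  a_4 = 1·1 + 2·-1 + -2·-4 = 7
  a_5 = 1·7 + 2·1 + -2·-1 = 11
  a_6 = 1·11 + 2·7 + -2·1 = 23
  a_7 = 1·23 + 2·11 + -2·7 = 31
  a_8 = 1·31 + 2·23 + -2·11 = 55
  a_9 = 1·55 + 2·31 + -2·23 = 71
  a_10 = 1·71 + 2·55 + -2·31 = 119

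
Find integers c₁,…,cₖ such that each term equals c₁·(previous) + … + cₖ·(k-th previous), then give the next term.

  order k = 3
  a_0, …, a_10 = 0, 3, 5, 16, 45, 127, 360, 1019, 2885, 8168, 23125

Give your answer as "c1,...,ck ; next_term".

  a_3 = 2·5 + 2·3 + 1·0 = 16
  a_4 = 2·16 + 2·5 + 1·3 = 45
  a_5 = 2·45 + 2·16 + 1·5 = 127
  a_6 = 2·127 + 2·45 + 1·16 = 360
  a_7 = 2·360 + 2·127 + 1·45 = 1019
  a_8 = 2·1019 + 2·360 + 1·127 = 2885
  a_9 = 2·2885 + 2·1019 + 1·360 = 8168
  a_10 = 2·8168 + 2·2885 + 1·1019 = 23125
  a_11 = 2·23125 + 2·8168 + 1·2885 = 65471

2,2,1 ; 65471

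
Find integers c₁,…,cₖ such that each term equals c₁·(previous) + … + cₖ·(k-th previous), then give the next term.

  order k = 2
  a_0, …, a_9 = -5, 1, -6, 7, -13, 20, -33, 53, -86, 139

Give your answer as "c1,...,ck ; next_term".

-1,1 ; -225

  a_2 = -1·1 + 1·-5 = -6
  a_3 = -1·-6 + 1·1 = 7
  a_4 = -1·7 + 1·-6 = -13
  a_5 = -1·-13 + 1·7 = 20
  a_6 = -1·20 + 1·-13 = -33
  a_7 = -1·-33 + 1·20 = 53
  a_8 = -1·53 + 1·-33 = -86
  a_9 = -1·-86 + 1·53 = 139
  a_10 = -1·139 + 1·-86 = -225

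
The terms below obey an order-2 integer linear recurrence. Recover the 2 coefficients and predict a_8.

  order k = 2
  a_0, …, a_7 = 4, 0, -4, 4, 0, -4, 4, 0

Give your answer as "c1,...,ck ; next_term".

  a_2 = -1·0 + -1·4 = -4
  a_3 = -1·-4 + -1·0 = 4
  a_4 = -1·4 + -1·-4 = 0
  a_5 = -1·0 + -1·4 = -4
  a_6 = -1·-4 + -1·0 = 4
  a_7 = -1·4 + -1·-4 = 0
  a_8 = -1·0 + -1·4 = -4

-1,-1 ; -4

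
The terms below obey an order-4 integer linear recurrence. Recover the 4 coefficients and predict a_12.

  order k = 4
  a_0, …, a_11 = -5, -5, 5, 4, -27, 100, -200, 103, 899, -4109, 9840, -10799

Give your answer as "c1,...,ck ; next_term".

-3,-4,3,-4 ; -22886

  a_4 = -3·4 + -4·5 + 3·-5 + -4·-5 = -27
  a_5 = -3·-27 + -4·4 + 3·5 + -4·-5 = 100
  a_6 = -3·100 + -4·-27 + 3·4 + -4·5 = -200
  a_7 = -3·-200 + -4·100 + 3·-27 + -4·4 = 103
  a_8 = -3·103 + -4·-200 + 3·100 + -4·-27 = 899
  a_9 = -3·899 + -4·103 + 3·-200 + -4·100 = -4109
  a_10 = -3·-4109 + -4·899 + 3·103 + -4·-200 = 9840
  a_11 = -3·9840 + -4·-4109 + 3·899 + -4·103 = -10799
  a_12 = -3·-10799 + -4·9840 + 3·-4109 + -4·899 = -22886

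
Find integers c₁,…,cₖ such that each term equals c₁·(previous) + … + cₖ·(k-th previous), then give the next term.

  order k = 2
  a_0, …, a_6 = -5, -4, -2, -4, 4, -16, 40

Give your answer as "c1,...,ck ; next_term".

  a_2 = -2·-4 + 2·-5 = -2
  a_3 = -2·-2 + 2·-4 = -4
  a_4 = -2·-4 + 2·-2 = 4
  a_5 = -2·4 + 2·-4 = -16
  a_6 = -2·-16 + 2·4 = 40
  a_7 = -2·40 + 2·-16 = -112

-2,2 ; -112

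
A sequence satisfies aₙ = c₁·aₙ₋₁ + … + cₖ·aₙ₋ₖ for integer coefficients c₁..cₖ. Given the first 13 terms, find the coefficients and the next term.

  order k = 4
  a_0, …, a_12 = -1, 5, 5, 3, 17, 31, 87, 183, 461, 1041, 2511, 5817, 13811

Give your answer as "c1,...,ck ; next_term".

  a_4 = 1·3 + 3·5 + 0·5 + 1·-1 = 17
  a_5 = 1·17 + 3·3 + 0·5 + 1·5 = 31
  a_6 = 1·31 + 3·17 + 0·3 + 1·5 = 87
  a_7 = 1·87 + 3·31 + 0·17 + 1·3 = 183
  a_8 = 1·183 + 3·87 + 0·31 + 1·17 = 461
  a_9 = 1·461 + 3·183 + 0·87 + 1·31 = 1041
  a_10 = 1·1041 + 3·461 + 0·183 + 1·87 = 2511
  a_11 = 1·2511 + 3·1041 + 0·461 + 1·183 = 5817
  a_12 = 1·5817 + 3·2511 + 0·1041 + 1·461 = 13811
  a_13 = 1·13811 + 3·5817 + 0·2511 + 1·1041 = 32303

1,3,0,1 ; 32303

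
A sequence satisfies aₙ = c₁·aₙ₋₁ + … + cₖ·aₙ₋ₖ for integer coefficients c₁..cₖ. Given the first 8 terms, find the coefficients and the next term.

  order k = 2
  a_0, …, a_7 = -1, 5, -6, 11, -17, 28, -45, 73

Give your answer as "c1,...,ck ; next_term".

  a_2 = -1·5 + 1·-1 = -6
  a_3 = -1·-6 + 1·5 = 11
  a_4 = -1·11 + 1·-6 = -17
  a_5 = -1·-17 + 1·11 = 28
  a_6 = -1·28 + 1·-17 = -45
  a_7 = -1·-45 + 1·28 = 73
  a_8 = -1·73 + 1·-45 = -118

-1,1 ; -118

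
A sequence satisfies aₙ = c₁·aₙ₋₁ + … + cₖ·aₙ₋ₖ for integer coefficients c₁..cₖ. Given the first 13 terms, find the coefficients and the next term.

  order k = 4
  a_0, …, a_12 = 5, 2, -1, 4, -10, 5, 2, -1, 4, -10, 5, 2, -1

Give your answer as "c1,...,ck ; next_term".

  a_4 = -1·4 + -1·-1 + -1·2 + -1·5 = -10
  a_5 = -1·-10 + -1·4 + -1·-1 + -1·2 = 5
  a_6 = -1·5 + -1·-10 + -1·4 + -1·-1 = 2
  a_7 = -1·2 + -1·5 + -1·-10 + -1·4 = -1
  a_8 = -1·-1 + -1·2 + -1·5 + -1·-10 = 4
  a_9 = -1·4 + -1·-1 + -1·2 + -1·5 = -10
  a_10 = -1·-10 + -1·4 + -1·-1 + -1·2 = 5
  a_11 = -1·5 + -1·-10 + -1·4 + -1·-1 = 2
  a_12 = -1·2 + -1·5 + -1·-10 + -1·4 = -1
  a_13 = -1·-1 + -1·2 + -1·5 + -1·-10 = 4

-1,-1,-1,-1 ; 4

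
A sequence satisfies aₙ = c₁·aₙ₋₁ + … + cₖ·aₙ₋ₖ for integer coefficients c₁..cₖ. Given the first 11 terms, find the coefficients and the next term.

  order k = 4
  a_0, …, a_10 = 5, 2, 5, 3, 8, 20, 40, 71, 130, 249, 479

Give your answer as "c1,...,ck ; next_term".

  a_4 = 2·3 + -1·5 + 1·2 + 1·5 = 8
  a_5 = 2·8 + -1·3 + 1·5 + 1·2 = 20
  a_6 = 2·20 + -1·8 + 1·3 + 1·5 = 40
  a_7 = 2·40 + -1·20 + 1·8 + 1·3 = 71
  a_8 = 2·71 + -1·40 + 1·20 + 1·8 = 130
  a_9 = 2·130 + -1·71 + 1·40 + 1·20 = 249
  a_10 = 2·249 + -1·130 + 1·71 + 1·40 = 479
  a_11 = 2·479 + -1·249 + 1·130 + 1·71 = 910

2,-1,1,1 ; 910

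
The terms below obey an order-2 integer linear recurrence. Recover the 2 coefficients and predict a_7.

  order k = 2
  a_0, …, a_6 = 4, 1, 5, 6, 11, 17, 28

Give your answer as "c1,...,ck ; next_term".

1,1 ; 45

  a_2 = 1·1 + 1·4 = 5
  a_3 = 1·5 + 1·1 = 6
  a_4 = 1·6 + 1·5 = 11
  a_5 = 1·11 + 1·6 = 17
  a_6 = 1·17 + 1·11 = 28
  a_7 = 1·28 + 1·17 = 45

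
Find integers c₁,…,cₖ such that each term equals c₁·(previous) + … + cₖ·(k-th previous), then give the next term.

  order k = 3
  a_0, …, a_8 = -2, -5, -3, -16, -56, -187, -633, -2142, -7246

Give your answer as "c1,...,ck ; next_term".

  a_3 = 3·-3 + 1·-5 + 1·-2 = -16
  a_4 = 3·-16 + 1·-3 + 1·-5 = -56
  a_5 = 3·-56 + 1·-16 + 1·-3 = -187
  a_6 = 3·-187 + 1·-56 + 1·-16 = -633
  a_7 = 3·-633 + 1·-187 + 1·-56 = -2142
  a_8 = 3·-2142 + 1·-633 + 1·-187 = -7246
  a_9 = 3·-7246 + 1·-2142 + 1·-633 = -24513

3,1,1 ; -24513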